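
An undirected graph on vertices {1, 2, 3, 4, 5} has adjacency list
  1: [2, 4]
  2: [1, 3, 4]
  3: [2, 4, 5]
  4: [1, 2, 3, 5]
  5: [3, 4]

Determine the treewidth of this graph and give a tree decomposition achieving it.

Treewidth 2.
Bags: B1 = {1, 2, 4}  B2 = {2, 3, 4}  B3 = {3, 4, 5}
Tree: B1–B2, B2–B3

Each bag holds 3 vertices, so the decomposition has width 2, which upper-bounds the treewidth. On the other hand G contains the 3-clique {1, 2, 4}. A clique must lie in a single bag of any decomposition, so no decomposition can have width below 2. Therefore the treewidth is 2.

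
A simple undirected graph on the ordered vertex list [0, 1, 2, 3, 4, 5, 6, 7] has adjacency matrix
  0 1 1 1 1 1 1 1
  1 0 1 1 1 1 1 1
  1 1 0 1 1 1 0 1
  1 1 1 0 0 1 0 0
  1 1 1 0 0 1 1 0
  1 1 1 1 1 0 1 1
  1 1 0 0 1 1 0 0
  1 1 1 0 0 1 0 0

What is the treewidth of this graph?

4

A width-4 tree decomposition is:
Bags: B1 = {0, 1, 4, 5, 6}  B2 = {0, 1, 2, 4, 5}  B3 = {0, 1, 2, 5, 7}  B4 = {0, 1, 2, 3, 5}
Tree: B1–B2, B2–B3, B2–B4
Each bag holds 5 vertices, so the decomposition has width 4, which upper-bounds the treewidth. For the lower bound, the 5 vertices {0, 1, 2, 3, 5} are pairwise adjacent, and any tree decomposition puts a clique entirely inside one bag — forcing width ≥ 4. Combining the bounds, tw(G) = 4.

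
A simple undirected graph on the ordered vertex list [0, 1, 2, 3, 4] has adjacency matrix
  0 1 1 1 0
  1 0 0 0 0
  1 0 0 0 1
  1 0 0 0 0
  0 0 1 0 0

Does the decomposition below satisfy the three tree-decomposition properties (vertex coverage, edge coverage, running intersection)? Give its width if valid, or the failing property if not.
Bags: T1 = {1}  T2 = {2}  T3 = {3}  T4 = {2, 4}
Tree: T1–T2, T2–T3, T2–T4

A tree decomposition must satisfy three properties: every vertex lies in some bag; for every edge, both endpoints lie together in some bag; and for every vertex, the bags containing it form a connected subtree. Here vertex 0 appears in no bag, so the decomposition is invalid.

No — vertex 0 appears in no bag.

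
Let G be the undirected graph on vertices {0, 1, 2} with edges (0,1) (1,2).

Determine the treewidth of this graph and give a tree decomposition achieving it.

Each bag holds 2 vertices, so the decomposition has width 1, which upper-bounds the treewidth. Since G has at least one edge (e.g. 2–1), it is not an edgeless graph, so tw(G) ≥ 1. Hence tw(G) = 1 exactly.

Treewidth 1.
One such decomposition:
Bags: B1 = {1, 2}  B2 = {0, 1}
Tree: B1–B2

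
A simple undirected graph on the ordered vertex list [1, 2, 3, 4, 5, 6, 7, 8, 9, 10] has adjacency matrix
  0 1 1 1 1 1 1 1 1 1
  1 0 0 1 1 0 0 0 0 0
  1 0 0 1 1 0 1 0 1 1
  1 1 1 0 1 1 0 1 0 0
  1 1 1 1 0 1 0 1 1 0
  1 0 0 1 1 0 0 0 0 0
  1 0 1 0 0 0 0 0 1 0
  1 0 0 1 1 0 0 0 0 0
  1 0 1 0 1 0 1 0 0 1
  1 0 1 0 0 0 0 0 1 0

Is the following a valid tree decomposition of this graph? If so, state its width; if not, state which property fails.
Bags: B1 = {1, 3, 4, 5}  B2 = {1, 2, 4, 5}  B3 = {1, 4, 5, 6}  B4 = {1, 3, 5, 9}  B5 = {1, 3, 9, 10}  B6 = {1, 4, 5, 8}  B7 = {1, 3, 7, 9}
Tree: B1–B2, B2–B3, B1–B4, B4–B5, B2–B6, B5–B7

Yes; width 3.

Vertex coverage: the bags together contain {1, 2, 3, 4, 5, 6, 7, 8, 9, 10}, the full vertex set. Edge coverage: each edge of G has both endpoints in at least one bag. Running intersection: for every vertex, the bags containing it form a connected subtree. All three properties hold, so this is a valid tree decomposition of width max|bag| − 1 = 3, and hence tw(G) ≤ 3.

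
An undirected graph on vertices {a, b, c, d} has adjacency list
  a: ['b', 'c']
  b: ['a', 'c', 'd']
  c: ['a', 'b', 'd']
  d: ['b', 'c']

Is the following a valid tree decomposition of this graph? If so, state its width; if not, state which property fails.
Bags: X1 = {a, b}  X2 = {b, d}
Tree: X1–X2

No — vertex c appears in no bag.

A tree decomposition must satisfy three properties: every vertex lies in some bag; for every edge, both endpoints lie together in some bag; and for every vertex, the bags containing it form a connected subtree. Here vertex c appears in no bag, so the decomposition is invalid.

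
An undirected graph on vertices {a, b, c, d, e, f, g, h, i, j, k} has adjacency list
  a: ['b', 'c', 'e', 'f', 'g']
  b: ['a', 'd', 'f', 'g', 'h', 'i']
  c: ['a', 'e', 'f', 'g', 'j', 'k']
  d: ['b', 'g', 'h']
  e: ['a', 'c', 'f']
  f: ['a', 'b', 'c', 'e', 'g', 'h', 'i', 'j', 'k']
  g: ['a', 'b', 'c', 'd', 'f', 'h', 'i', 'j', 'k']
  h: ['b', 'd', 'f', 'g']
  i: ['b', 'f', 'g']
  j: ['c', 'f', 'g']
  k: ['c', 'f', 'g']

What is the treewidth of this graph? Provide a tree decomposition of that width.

Each bag holds 4 vertices, so the decomposition has width 3, which upper-bounds the treewidth. Conversely, {b, d, g, h} is a clique of size 4, and the vertices of any clique must share a bag in every tree decomposition; so some bag has ≥ 4 vertices and tw(G) ≥ 3. Therefore the treewidth is 3.

Treewidth 3.
One such decomposition:
Bags: B1 = {a, b, f, g}  B2 = {a, c, f, g}  B3 = {c, f, g, k}  B4 = {a, c, e, f}  B5 = {b, f, g, h}  B6 = {b, d, g, h}  B7 = {c, f, g, j}  B8 = {b, f, g, i}
Tree: B1–B2, B2–B3, B2–B4, B1–B5, B5–B6, B2–B7, B5–B8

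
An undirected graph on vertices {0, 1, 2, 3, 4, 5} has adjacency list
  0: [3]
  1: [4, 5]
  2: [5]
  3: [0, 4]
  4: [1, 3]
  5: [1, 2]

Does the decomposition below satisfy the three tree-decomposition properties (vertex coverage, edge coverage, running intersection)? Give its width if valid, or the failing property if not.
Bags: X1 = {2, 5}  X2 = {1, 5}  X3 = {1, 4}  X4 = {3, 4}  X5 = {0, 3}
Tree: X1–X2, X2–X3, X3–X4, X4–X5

Vertex coverage: the bags together contain {0, 1, 2, 3, 4, 5}, the full vertex set. Edge coverage: each edge of G has both endpoints in at least one bag. Running intersection: for every vertex, the bags containing it form a connected subtree. All three properties hold, so this is a valid tree decomposition of width max|bag| − 1 = 1, and hence tw(G) ≤ 1.

Yes; width 1.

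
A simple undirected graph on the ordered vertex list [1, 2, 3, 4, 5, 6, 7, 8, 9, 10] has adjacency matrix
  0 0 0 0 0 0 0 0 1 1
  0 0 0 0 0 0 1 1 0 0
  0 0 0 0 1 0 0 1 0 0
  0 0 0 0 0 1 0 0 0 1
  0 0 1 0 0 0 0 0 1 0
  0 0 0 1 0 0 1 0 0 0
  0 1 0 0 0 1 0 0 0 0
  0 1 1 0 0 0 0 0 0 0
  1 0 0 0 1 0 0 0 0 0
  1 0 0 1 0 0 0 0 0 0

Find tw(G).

A width-2 tree decomposition is:
Bags: B1 = {2, 6, 7}  B2 = {2, 4, 6}  B3 = {2, 4, 10}  B4 = {1, 2, 10}  B5 = {1, 2, 9}  B6 = {2, 5, 9}  B7 = {2, 3, 5}  B8 = {2, 3, 8}
Tree: B1–B2, B2–B3, B3–B4, B4–B5, B5–B6, B6–B7, B7–B8
Every bag has size at most 3, so the width is 3 − 1 = 2 and tw(G) ≤ 2. The edges 2–7–6–4–10–1–9–5–3–8–2 form a cycle, so G is not a tree and its treewidth is at least 2. Hence tw(G) = 2 exactly.

2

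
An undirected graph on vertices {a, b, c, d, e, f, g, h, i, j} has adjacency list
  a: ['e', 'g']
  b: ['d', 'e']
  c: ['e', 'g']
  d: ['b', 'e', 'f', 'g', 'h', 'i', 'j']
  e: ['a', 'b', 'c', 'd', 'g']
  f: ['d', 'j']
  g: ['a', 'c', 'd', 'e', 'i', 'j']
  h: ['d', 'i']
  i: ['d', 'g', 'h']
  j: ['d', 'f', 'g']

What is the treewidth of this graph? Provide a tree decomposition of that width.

Treewidth 2.
One optimal decomposition is:
Bags: B1 = {d, g, j}  B2 = {d, e, g}  B3 = {d, g, i}  B4 = {d, h, i}  B5 = {a, e, g}  B6 = {c, e, g}  B7 = {b, d, e}  B8 = {d, f, j}
Tree: B1–B2, B2–B3, B3–B4, B2–B5, B5–B6, B2–B7, B1–B8

The largest bag has 3 vertices, giving width 2; this decomposition certifies tw(G) ≤ 2. For the lower bound, the 3 vertices {d, g, j} are pairwise adjacent, and any tree decomposition puts a clique entirely inside one bag — forcing width ≥ 2. Hence tw(G) = 2 exactly.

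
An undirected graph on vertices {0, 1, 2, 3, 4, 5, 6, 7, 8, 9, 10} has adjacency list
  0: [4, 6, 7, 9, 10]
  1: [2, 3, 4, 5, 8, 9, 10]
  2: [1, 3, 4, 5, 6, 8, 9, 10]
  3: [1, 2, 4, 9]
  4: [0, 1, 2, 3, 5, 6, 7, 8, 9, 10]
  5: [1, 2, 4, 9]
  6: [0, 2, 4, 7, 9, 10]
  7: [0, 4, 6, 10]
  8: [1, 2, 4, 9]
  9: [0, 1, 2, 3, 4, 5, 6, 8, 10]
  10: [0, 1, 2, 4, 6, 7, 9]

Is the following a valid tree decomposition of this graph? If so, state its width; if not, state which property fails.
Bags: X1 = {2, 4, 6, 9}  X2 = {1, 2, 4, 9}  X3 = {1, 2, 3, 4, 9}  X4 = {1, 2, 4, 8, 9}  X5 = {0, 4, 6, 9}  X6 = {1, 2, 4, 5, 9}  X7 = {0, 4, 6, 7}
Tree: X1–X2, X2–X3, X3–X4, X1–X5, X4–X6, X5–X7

No — vertex 10 appears in no bag.

A tree decomposition must satisfy three properties: every vertex lies in some bag; for every edge, both endpoints lie together in some bag; and for every vertex, the bags containing it form a connected subtree. Here vertex 10 appears in no bag, so the decomposition is invalid.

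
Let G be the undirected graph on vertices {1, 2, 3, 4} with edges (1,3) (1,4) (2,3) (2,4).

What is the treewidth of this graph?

A width-2 tree decomposition is:
Bags: B1 = {1, 3, 4}  B2 = {2, 3, 4}
Tree: B1–B2
Each bag holds 3 vertices, so the decomposition has width 2, which upper-bounds the treewidth. For the lower bound, G contains the cycle 4–1–3–2–4, so G is not a forest; only forests have treewidth ≤ 1, hence tw(G) ≥ 2. Combining the bounds, tw(G) = 2.

2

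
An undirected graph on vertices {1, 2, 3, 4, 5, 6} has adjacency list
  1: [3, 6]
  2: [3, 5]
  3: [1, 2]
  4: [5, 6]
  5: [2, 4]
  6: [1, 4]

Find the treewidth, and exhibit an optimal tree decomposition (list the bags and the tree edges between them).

Each bag holds 3 vertices, so the decomposition has width 2, which upper-bounds the treewidth. The edges 6–4–5–2–3–1–6 form a cycle, so G is not a tree and its treewidth is at least 2. Therefore the treewidth is 2.

Treewidth 2.
One optimal decomposition is:
Bags: B1 = {4, 5, 6}  B2 = {2, 5, 6}  B3 = {2, 3, 6}  B4 = {1, 3, 6}
Tree: B1–B2, B2–B3, B3–B4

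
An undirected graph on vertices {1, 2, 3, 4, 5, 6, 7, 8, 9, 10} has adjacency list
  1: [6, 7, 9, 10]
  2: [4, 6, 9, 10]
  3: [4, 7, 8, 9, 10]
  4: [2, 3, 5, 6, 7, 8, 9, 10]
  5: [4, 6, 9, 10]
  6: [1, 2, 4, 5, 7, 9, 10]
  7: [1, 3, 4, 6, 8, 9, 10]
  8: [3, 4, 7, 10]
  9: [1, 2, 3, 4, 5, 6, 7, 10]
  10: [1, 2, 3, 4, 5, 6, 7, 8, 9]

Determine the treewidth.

A width-4 tree decomposition is:
Bags: B1 = {4, 6, 7, 9, 10}  B2 = {4, 5, 6, 9, 10}  B3 = {3, 4, 7, 9, 10}  B4 = {1, 6, 7, 9, 10}  B5 = {2, 4, 6, 9, 10}  B6 = {3, 4, 7, 8, 10}
Tree: B1–B2, B1–B3, B1–B4, B1–B5, B3–B6
The largest bag has 5 vertices, giving width 4; this decomposition certifies tw(G) ≤ 4. Conversely, {1, 6, 7, 9, 10} is a clique of size 5, and the vertices of any clique must share a bag in every tree decomposition; so some bag has ≥ 5 vertices and tw(G) ≥ 4. Therefore the treewidth is 4.

4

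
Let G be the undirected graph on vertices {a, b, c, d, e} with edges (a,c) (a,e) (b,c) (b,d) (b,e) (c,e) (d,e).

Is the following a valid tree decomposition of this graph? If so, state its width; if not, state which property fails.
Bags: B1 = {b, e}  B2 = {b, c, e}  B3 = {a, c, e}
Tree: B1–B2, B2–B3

No — vertex d appears in no bag.

A tree decomposition must satisfy three properties: every vertex lies in some bag; for every edge, both endpoints lie together in some bag; and for every vertex, the bags containing it form a connected subtree. Here vertex d appears in no bag, so the decomposition is invalid.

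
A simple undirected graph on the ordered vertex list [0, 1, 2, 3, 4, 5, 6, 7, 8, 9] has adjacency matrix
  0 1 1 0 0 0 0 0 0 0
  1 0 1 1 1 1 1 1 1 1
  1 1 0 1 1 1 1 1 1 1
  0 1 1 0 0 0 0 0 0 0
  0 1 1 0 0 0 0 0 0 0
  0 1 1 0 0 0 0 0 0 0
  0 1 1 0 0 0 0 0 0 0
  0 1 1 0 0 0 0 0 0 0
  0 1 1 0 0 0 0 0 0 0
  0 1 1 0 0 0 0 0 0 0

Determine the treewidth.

A width-2 tree decomposition is:
Bags: B1 = {1, 2, 6}  B2 = {1, 2, 4}  B3 = {0, 1, 2}  B4 = {1, 2, 3}  B5 = {1, 2, 8}  B6 = {1, 2, 5}  B7 = {1, 2, 9}  B8 = {1, 2, 7}
Tree: B1–B2, B2–B3, B1–B4, B3–B5, B2–B6, B4–B7, B5–B8
Every bag has size at most 3, so the width is 3 − 1 = 2 and tw(G) ≤ 2. For the lower bound, the 3 vertices {0, 1, 2} are pairwise adjacent, and any tree decomposition puts a clique entirely inside one bag — forcing width ≥ 2. The upper and lower bounds meet at 2, so that is the treewidth.

2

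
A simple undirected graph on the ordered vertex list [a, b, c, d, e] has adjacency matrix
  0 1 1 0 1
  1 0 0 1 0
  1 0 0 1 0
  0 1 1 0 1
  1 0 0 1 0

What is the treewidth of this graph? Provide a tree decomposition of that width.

Treewidth 2.
One optimal decomposition is:
Bags: B1 = {a, c, d}  B2 = {a, d, e}  B3 = {a, b, d}
Tree: B1–B2, B2–B3

Every bag has size at most 3, so the width is 3 − 1 = 2 and tw(G) ≤ 2. Since d–c–a–e–d is a cycle in G, G is not acyclic. Forests are exactly the graphs of treewidth ≤ 1, so tw(G) ≥ 2. Combining the bounds, tw(G) = 2.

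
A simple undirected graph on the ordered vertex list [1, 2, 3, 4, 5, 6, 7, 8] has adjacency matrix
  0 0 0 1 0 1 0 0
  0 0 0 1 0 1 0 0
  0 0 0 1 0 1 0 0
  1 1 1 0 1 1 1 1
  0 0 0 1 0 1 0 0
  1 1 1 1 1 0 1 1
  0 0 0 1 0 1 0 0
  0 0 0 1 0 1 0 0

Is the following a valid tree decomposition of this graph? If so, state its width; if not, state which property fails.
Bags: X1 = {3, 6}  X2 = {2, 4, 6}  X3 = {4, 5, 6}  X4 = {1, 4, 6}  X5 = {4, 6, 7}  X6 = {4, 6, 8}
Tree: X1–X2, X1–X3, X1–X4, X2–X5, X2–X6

No — edge (4,3) lies in no bag.

A tree decomposition must satisfy three properties: every vertex lies in some bag; for every edge, both endpoints lie together in some bag; and for every vertex, the bags containing it form a connected subtree. Here edge (4,3) lies in no bag, so the decomposition is invalid.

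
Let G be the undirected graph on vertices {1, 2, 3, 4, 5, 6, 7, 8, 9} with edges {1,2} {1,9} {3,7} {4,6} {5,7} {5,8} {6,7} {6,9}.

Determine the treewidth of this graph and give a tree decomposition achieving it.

Each bag holds 2 vertices, so the decomposition has width 1, which upper-bounds the treewidth. G has an edge, so its treewidth is at least 1. Hence tw(G) = 1 exactly.

Treewidth 1.
Bags: B1 = {5, 7}  B2 = {3, 7}  B3 = {6, 7}  B4 = {6, 9}  B5 = {5, 8}  B6 = {4, 6}  B7 = {1, 9}  B8 = {1, 2}
Tree: B1–B2, B2–B3, B3–B4, B1–B5, B4–B6, B4–B7, B7–B8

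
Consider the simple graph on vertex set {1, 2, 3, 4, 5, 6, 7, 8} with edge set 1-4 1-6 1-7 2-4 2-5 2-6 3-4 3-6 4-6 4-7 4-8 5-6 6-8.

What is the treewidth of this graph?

2

A width-2 tree decomposition is:
Bags: B1 = {2, 4, 6}  B2 = {1, 4, 6}  B3 = {4, 6, 8}  B4 = {3, 4, 6}  B5 = {1, 4, 7}  B6 = {2, 5, 6}
Tree: B1–B2, B1–B3, B3–B4, B2–B5, B1–B6
The largest bag has 3 vertices, giving width 2; this decomposition certifies tw(G) ≤ 2. For the lower bound, the 3 vertices {4, 6, 8} are pairwise adjacent, and any tree decomposition puts a clique entirely inside one bag — forcing width ≥ 2. The upper and lower bounds meet at 2, so that is the treewidth.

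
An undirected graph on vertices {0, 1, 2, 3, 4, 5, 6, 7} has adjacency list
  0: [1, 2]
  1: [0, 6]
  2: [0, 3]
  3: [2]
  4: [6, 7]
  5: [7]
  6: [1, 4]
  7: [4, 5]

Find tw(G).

1

A width-1 tree decomposition is:
Bags: B1 = {2, 3}  B2 = {0, 2}  B3 = {0, 1}  B4 = {1, 6}  B5 = {4, 6}  B6 = {4, 7}  B7 = {5, 7}
Tree: B1–B2, B2–B3, B3–B4, B4–B5, B5–B6, B6–B7
Each bag holds 2 vertices, so the decomposition has width 1, which upper-bounds the treewidth. G has an edge, so its treewidth is at least 1. The upper and lower bounds meet at 1, so that is the treewidth.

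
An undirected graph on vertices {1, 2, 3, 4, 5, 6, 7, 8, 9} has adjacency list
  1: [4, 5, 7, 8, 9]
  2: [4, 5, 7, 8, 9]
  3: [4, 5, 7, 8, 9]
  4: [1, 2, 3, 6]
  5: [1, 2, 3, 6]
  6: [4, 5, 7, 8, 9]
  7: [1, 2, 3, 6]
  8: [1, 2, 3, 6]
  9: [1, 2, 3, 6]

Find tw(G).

4

A width-4 tree decomposition is:
Bags: B1 = {1, 2, 3, 6, 9}  B2 = {1, 2, 3, 4, 6}  B3 = {1, 2, 3, 5, 6}  B4 = {1, 2, 3, 6, 7}  B5 = {1, 2, 3, 6, 8}
Tree: B1–B2, B2–B3, B3–B4, B4–B5
Every bag has size at most 5, so the width is 5 − 1 = 4 and tw(G) ≤ 4. For the lower bound: the 5 vertex sets {6,9}, {2,4}, {1,5}, {3}, {7} are disjoint, each induces a connected subgraph, and every pair is joined by at least one edge of G. Contracting each set to a single vertex therefore yields K_{5} as a minor, and since treewidth is minor-monotone, tw(G) ≥ tw(K_{5}) = 4. Hence tw(G) = 4 exactly.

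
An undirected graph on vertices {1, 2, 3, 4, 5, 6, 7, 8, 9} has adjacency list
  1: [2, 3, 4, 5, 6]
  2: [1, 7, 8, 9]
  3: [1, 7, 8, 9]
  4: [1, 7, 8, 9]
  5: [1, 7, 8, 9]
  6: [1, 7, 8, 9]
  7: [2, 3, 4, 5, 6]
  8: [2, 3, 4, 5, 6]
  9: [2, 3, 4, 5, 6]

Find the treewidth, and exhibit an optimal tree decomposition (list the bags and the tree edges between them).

Treewidth 4.
One optimal decomposition is:
Bags: B1 = {1, 3, 7, 8, 9}  B2 = {1, 4, 7, 8, 9}  B3 = {1, 6, 7, 8, 9}  B4 = {1, 5, 7, 8, 9}  B5 = {1, 2, 7, 8, 9}
Tree: B1–B2, B2–B3, B3–B4, B4–B5

Every bag has size at most 5, so the width is 5 − 1 = 4 and tw(G) ≤ 4. For the lower bound: the 5 vertex sets {3,9}, {1,4}, {6,8}, {7}, {5} are disjoint, each induces a connected subgraph, and every pair is joined by at least one edge of G. Contracting each set to a single vertex therefore yields K_{5} as a minor, and since treewidth is minor-monotone, tw(G) ≥ tw(K_{5}) = 4. Hence tw(G) = 4 exactly.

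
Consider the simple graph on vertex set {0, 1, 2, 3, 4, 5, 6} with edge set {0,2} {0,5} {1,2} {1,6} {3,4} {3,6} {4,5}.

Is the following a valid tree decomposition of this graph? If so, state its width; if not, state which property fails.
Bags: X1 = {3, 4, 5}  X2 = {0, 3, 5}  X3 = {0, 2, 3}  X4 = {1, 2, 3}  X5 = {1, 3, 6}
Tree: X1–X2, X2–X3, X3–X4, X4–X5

Checking the three conditions: (i) the bags cover all of {0, 1, 2, 3, 4, 5, 6}; (ii) for each edge, some bag contains both endpoints; (iii) the bags containing any fixed vertex form a subtree. All hold, so the decomposition is valid with width 3 − 1 = 2.

Yes; width 2.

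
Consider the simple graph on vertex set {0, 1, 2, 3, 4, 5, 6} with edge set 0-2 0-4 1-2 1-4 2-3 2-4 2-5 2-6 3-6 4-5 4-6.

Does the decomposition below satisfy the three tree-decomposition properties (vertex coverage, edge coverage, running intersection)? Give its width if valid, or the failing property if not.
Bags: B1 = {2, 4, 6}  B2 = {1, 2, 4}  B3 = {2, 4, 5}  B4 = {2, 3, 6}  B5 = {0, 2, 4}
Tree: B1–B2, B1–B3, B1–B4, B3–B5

Checking the three conditions: (i) the bags cover all of {0, 1, 2, 3, 4, 5, 6}; (ii) for each edge, some bag contains both endpoints; (iii) the bags containing any fixed vertex form a subtree. All hold, so the decomposition is valid with width 3 − 1 = 2.

Yes; width 2.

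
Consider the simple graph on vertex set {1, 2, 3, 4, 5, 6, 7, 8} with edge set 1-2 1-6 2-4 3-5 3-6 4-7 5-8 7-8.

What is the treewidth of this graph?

A width-2 tree decomposition is:
Bags: B1 = {2, 4, 7}  B2 = {2, 7, 8}  B3 = {2, 5, 8}  B4 = {2, 3, 5}  B5 = {2, 3, 6}  B6 = {1, 2, 6}
Tree: B1–B2, B2–B3, B3–B4, B4–B5, B5–B6
The largest bag has 3 vertices, giving width 2; this decomposition certifies tw(G) ≤ 2. For the lower bound, G contains the cycle 2–4–7–8–5–3–6–1–2, so G is not a forest; only forests have treewidth ≤ 1, hence tw(G) ≥ 2. The upper and lower bounds meet at 2, so that is the treewidth.

2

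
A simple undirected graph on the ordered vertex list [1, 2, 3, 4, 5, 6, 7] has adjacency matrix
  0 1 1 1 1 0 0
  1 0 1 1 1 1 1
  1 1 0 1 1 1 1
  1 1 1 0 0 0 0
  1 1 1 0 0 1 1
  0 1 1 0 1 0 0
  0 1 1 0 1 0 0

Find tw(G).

3

A width-3 tree decomposition is:
Bags: B1 = {1, 2, 3, 5}  B2 = {1, 2, 3, 4}  B3 = {2, 3, 5, 6}  B4 = {2, 3, 5, 7}
Tree: B1–B2, B1–B3, B3–B4
Each bag holds 4 vertices, so the decomposition has width 3, which upper-bounds the treewidth. On the other hand G contains the 4-clique {1, 2, 3, 4}. A clique must lie in a single bag of any decomposition, so no decomposition can have width below 3. Combining the bounds, tw(G) = 3.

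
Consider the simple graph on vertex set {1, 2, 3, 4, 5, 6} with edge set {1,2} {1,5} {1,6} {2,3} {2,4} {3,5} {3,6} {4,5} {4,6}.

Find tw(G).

3

A width-3 tree decomposition is:
Bags: B1 = {2, 4, 5, 6}  B2 = {2, 3, 5, 6}  B3 = {1, 2, 5, 6}
Tree: B1–B2, B2–B3
The largest bag has 4 vertices, giving width 3; this decomposition certifies tw(G) ≤ 3. For the lower bound: the 4 vertex sets {4,6}, {3,5}, {2}, {1} are disjoint, each induces a connected subgraph, and every pair is joined by at least one edge of G. Contracting each set to a single vertex therefore yields K_{4} as a minor, and since treewidth is minor-monotone, tw(G) ≥ tw(K_{4}) = 3. Therefore the treewidth is 3.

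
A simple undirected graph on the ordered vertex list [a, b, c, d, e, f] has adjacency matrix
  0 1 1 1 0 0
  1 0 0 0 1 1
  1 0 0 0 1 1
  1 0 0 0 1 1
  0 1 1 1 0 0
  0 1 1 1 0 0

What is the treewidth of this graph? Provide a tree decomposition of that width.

Every bag has size at most 4, so the width is 4 − 1 = 3 and tw(G) ≤ 3. For the lower bound: the 4 vertex sets {d,f}, {c,e}, {b}, {a} are disjoint, each induces a connected subgraph, and every pair is joined by at least one edge of G. Contracting each set to a single vertex therefore yields K_{4} as a minor, and since treewidth is minor-monotone, tw(G) ≥ tw(K_{4}) = 3. Therefore the treewidth is 3.

Treewidth 3.
One such decomposition:
Bags: B1 = {b, c, d, f}  B2 = {b, c, d, e}  B3 = {a, b, c, d}
Tree: B1–B2, B2–B3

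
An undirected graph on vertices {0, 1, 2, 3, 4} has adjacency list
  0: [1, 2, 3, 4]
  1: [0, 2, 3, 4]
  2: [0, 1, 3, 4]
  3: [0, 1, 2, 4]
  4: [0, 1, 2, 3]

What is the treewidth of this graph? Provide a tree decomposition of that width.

A single bag containing all 5 vertices is trivially a valid decomposition of width 4. Conversely, {0, 1, 2, 3, 4} is a clique of size 5, and the vertices of any clique must share a bag in every tree decomposition; so some bag has ≥ 5 vertices and tw(G) ≥ 4. Combining the bounds, tw(G) = 4.

Treewidth 4.
One optimal decomposition is:
Bags: B1 = {0, 1, 2, 3, 4}
Tree: (single bag)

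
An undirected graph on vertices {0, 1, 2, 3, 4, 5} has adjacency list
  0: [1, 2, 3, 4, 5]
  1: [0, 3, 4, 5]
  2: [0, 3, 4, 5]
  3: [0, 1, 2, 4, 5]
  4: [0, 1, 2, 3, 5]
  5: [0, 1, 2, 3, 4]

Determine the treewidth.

4

A width-4 tree decomposition is:
Bags: B1 = {0, 2, 3, 4, 5}  B2 = {0, 1, 3, 4, 5}
Tree: B1–B2
Each bag holds 5 vertices, so the decomposition has width 4, which upper-bounds the treewidth. Conversely, {0, 1, 3, 4, 5} is a clique of size 5, and the vertices of any clique must share a bag in every tree decomposition; so some bag has ≥ 5 vertices and tw(G) ≥ 4. The upper and lower bounds meet at 4, so that is the treewidth.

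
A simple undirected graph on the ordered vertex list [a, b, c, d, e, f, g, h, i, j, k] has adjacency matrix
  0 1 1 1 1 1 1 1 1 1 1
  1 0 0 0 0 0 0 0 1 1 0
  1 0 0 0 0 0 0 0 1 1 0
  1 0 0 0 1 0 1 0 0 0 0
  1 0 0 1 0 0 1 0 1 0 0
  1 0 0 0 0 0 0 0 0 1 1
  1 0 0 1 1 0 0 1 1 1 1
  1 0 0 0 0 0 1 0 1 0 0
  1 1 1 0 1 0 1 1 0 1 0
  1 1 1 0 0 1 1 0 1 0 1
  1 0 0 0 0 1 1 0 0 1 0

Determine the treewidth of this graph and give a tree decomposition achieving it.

Treewidth 3.
One optimal decomposition is:
Bags: B1 = {a, g, h, i}  B2 = {a, g, i, j}  B3 = {a, e, g, i}  B4 = {a, d, e, g}  B5 = {a, g, j, k}  B6 = {a, b, i, j}  B7 = {a, f, j, k}  B8 = {a, c, i, j}
Tree: B1–B2, B1–B3, B3–B4, B2–B5, B2–B6, B5–B7, B2–B8

Each bag holds 4 vertices, so the decomposition has width 3, which upper-bounds the treewidth. On the other hand G contains the 4-clique {a, d, e, g}. A clique must lie in a single bag of any decomposition, so no decomposition can have width below 3. Combining the bounds, tw(G) = 3.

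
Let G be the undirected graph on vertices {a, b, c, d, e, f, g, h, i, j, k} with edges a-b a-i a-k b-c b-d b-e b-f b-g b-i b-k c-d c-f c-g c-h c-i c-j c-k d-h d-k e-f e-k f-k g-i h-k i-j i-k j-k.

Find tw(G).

A width-3 tree decomposition is:
Bags: B1 = {b, c, d, k}  B2 = {b, c, i, k}  B3 = {c, i, j, k}  B4 = {c, d, h, k}  B5 = {b, c, g, i}  B6 = {b, c, f, k}  B7 = {a, b, i, k}  B8 = {b, e, f, k}
Tree: B1–B2, B2–B3, B1–B4, B2–B5, B2–B6, B2–B7, B6–B8
Every bag has size at most 4, so the width is 4 − 1 = 3 and tw(G) ≤ 3. Conversely, {b, c, g, i} is a clique of size 4, and the vertices of any clique must share a bag in every tree decomposition; so some bag has ≥ 4 vertices and tw(G) ≥ 3. Combining the bounds, tw(G) = 3.

3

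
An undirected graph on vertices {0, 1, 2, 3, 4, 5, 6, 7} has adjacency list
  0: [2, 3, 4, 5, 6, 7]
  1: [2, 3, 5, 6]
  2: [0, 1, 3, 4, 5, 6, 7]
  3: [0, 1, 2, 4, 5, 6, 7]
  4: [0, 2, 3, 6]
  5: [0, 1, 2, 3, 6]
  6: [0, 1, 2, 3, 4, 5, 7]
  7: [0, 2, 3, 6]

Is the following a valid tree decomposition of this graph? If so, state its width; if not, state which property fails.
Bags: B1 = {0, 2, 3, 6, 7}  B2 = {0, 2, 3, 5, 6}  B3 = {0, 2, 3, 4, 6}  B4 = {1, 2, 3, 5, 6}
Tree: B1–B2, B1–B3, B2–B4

Yes; width 4.

Every vertex of G appears in some bag (union = {0, 1, 2, 3, 4, 5, 6, 7}); every edge is covered by a bag; and for each vertex v the set of bags containing v is connected in the bag tree. The decomposition is therefore valid. The largest bag has 5 vertices, so the width is 4.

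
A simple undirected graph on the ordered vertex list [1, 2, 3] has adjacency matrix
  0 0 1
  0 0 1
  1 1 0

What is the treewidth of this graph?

1

A width-1 tree decomposition is:
Bags: B1 = {2, 3}  B2 = {1, 3}
Tree: B1–B2
The largest bag has 2 vertices, giving width 1; this decomposition certifies tw(G) ≤ 1. G has an edge, so its treewidth is at least 1. Combining the bounds, tw(G) = 1.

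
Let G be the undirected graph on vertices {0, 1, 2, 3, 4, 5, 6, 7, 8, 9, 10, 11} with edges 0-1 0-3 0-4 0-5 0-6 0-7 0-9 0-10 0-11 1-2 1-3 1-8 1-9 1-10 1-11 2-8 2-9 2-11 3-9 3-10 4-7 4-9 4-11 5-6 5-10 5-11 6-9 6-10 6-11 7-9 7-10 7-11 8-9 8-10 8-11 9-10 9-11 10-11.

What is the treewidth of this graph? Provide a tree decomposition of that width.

Treewidth 4.
One optimal decomposition is:
Bags: B1 = {0, 1, 9, 10, 11}  B2 = {1, 8, 9, 10, 11}  B3 = {0, 1, 3, 9, 10}  B4 = {0, 7, 9, 10, 11}  B5 = {0, 4, 7, 9, 11}  B6 = {1, 2, 8, 9, 11}  B7 = {0, 6, 9, 10, 11}  B8 = {0, 5, 6, 10, 11}
Tree: B1–B2, B1–B3, B1–B4, B4–B5, B2–B6, B1–B7, B7–B8

The largest bag has 5 vertices, giving width 4; this decomposition certifies tw(G) ≤ 4. Conversely, {0, 1, 9, 10, 11} is a clique of size 5, and the vertices of any clique must share a bag in every tree decomposition; so some bag has ≥ 5 vertices and tw(G) ≥ 4. Combining the bounds, tw(G) = 4.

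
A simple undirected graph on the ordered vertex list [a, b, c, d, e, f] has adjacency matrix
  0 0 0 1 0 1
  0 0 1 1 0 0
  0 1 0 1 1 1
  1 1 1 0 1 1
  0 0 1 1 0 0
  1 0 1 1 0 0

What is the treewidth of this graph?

A width-2 tree decomposition is:
Bags: B1 = {c, d, f}  B2 = {b, c, d}  B3 = {a, d, f}  B4 = {c, d, e}
Tree: B1–B2, B1–B3, B2–B4
Every bag has size at most 3, so the width is 3 − 1 = 2 and tw(G) ≤ 2. On the other hand G contains the 3-clique {c, d, e}. A clique must lie in a single bag of any decomposition, so no decomposition can have width below 2. Hence tw(G) = 2 exactly.

2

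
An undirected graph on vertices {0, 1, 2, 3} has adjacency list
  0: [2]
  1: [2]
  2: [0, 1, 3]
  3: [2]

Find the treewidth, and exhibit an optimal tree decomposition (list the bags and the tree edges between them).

Every bag has size at most 2, so the width is 2 − 1 = 1 and tw(G) ≤ 1. Any graph with an edge has treewidth ≥ 1, and G has the edge 2–1. Therefore the treewidth is 1.

Treewidth 1.
Bags: B1 = {1, 2}  B2 = {2, 3}  B3 = {0, 2}
Tree: B1–B2, B2–B3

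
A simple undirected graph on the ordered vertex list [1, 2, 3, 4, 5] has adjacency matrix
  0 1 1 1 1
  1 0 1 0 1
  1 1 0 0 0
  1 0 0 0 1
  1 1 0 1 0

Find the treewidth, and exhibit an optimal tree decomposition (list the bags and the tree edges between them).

The largest bag has 3 vertices, giving width 2; this decomposition certifies tw(G) ≤ 2. On the other hand G contains the 3-clique {1, 2, 3}. A clique must lie in a single bag of any decomposition, so no decomposition can have width below 2. The upper and lower bounds meet at 2, so that is the treewidth.

Treewidth 2.
One optimal decomposition is:
Bags: B1 = {1, 2, 5}  B2 = {1, 2, 3}  B3 = {1, 4, 5}
Tree: B1–B2, B1–B3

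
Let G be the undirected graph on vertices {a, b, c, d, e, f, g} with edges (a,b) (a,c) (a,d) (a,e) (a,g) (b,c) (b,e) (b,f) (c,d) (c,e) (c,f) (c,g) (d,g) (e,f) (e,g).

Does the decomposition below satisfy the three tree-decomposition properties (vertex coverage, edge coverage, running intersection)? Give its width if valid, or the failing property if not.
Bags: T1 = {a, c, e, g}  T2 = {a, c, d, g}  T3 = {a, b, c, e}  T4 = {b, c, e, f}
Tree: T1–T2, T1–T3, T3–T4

Every vertex of G appears in some bag (union = {a, b, c, d, e, f, g}); every edge is covered by a bag; and for each vertex v the set of bags containing v is connected in the bag tree. The decomposition is therefore valid. The largest bag has 4 vertices, so the width is 3.

Yes; width 3.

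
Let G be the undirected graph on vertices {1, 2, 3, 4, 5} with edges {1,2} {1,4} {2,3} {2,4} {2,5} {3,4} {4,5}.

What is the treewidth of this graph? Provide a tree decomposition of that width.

Treewidth 2.
Bags: B1 = {1, 2, 4}  B2 = {2, 4, 5}  B3 = {2, 3, 4}
Tree: B1–B2, B2–B3

The largest bag has 3 vertices, giving width 2; this decomposition certifies tw(G) ≤ 2. For the lower bound, the 3 vertices {1, 2, 4} are pairwise adjacent, and any tree decomposition puts a clique entirely inside one bag — forcing width ≥ 2. Combining the bounds, tw(G) = 2.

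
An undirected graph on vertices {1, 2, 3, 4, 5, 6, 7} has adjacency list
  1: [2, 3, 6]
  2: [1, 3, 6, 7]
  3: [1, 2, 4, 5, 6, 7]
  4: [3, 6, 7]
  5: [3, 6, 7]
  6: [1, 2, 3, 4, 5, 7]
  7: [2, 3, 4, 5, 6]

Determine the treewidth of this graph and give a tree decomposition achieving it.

The largest bag has 4 vertices, giving width 3; this decomposition certifies tw(G) ≤ 3. Conversely, {1, 2, 3, 6} is a clique of size 4, and the vertices of any clique must share a bag in every tree decomposition; so some bag has ≥ 4 vertices and tw(G) ≥ 3. Combining the bounds, tw(G) = 3.

Treewidth 3.
One optimal decomposition is:
Bags: B1 = {3, 4, 6, 7}  B2 = {2, 3, 6, 7}  B3 = {1, 2, 3, 6}  B4 = {3, 5, 6, 7}
Tree: B1–B2, B2–B3, B2–B4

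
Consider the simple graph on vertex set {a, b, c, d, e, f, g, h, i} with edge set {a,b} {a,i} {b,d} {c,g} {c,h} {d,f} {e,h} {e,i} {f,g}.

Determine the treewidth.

A width-2 tree decomposition is:
Bags: B1 = {b, d, f}  B2 = {b, f, g}  B3 = {b, c, g}  B4 = {b, c, h}  B5 = {b, e, h}  B6 = {b, e, i}  B7 = {a, b, i}
Tree: B1–B2, B2–B3, B3–B4, B4–B5, B5–B6, B6–B7
The largest bag has 3 vertices, giving width 2; this decomposition certifies tw(G) ≤ 2. For the lower bound, G contains the cycle b–d–f–g–c–h–e–i–a–b, so G is not a forest; only forests have treewidth ≤ 1, hence tw(G) ≥ 2. Combining the bounds, tw(G) = 2.

2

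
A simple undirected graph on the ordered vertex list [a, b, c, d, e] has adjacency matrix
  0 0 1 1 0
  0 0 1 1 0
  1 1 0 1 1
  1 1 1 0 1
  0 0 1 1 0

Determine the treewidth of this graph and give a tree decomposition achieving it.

Treewidth 2.
One optimal decomposition is:
Bags: B1 = {c, d, e}  B2 = {b, c, d}  B3 = {a, c, d}
Tree: B1–B2, B1–B3

The largest bag has 3 vertices, giving width 2; this decomposition certifies tw(G) ≤ 2. For the lower bound, the 3 vertices {c, d, e} are pairwise adjacent, and any tree decomposition puts a clique entirely inside one bag — forcing width ≥ 2. The upper and lower bounds meet at 2, so that is the treewidth.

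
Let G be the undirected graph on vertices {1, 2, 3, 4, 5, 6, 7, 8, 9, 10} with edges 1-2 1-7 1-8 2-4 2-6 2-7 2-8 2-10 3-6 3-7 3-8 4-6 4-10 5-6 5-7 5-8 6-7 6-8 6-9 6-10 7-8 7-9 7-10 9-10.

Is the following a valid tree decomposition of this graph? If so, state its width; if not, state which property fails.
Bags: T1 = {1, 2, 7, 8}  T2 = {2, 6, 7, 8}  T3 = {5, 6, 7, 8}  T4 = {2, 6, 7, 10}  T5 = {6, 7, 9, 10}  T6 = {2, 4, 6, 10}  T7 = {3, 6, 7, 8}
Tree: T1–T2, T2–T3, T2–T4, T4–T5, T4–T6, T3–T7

Every vertex of G appears in some bag (union = {1, 2, 3, 4, 5, 6, 7, 8, 9, 10}); every edge is covered by a bag; and for each vertex v the set of bags containing v is connected in the bag tree. The decomposition is therefore valid. The largest bag has 4 vertices, so the width is 3.

Yes; width 3.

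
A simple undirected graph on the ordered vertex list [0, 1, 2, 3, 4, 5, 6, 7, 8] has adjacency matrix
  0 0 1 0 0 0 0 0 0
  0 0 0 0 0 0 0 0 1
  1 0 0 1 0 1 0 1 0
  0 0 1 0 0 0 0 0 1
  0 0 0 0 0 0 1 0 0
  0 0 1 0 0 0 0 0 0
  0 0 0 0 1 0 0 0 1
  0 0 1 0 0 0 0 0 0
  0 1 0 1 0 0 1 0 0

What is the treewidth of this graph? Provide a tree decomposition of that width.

Every bag has size at most 2, so the width is 2 − 1 = 1 and tw(G) ≤ 1. Since G has at least one edge (e.g. 8–3), it is not an edgeless graph, so tw(G) ≥ 1. Therefore the treewidth is 1.

Treewidth 1.
One such decomposition:
Bags: B1 = {3, 8}  B2 = {6, 8}  B3 = {2, 3}  B4 = {4, 6}  B5 = {2, 7}  B6 = {0, 2}  B7 = {1, 8}  B8 = {2, 5}
Tree: B1–B2, B1–B3, B2–B4, B3–B5, B5–B6, B2–B7, B3–B8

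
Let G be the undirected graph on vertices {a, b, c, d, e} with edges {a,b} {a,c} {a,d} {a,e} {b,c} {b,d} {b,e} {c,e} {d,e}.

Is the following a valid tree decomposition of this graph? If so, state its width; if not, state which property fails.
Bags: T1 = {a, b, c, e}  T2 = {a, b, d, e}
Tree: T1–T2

Yes; width 3.

Vertex coverage: the bags together contain {a, b, c, d, e}, the full vertex set. Edge coverage: each edge of G has both endpoints in at least one bag. Running intersection: for every vertex, the bags containing it form a connected subtree. All three properties hold, so this is a valid tree decomposition of width max|bag| − 1 = 3, and hence tw(G) ≤ 3.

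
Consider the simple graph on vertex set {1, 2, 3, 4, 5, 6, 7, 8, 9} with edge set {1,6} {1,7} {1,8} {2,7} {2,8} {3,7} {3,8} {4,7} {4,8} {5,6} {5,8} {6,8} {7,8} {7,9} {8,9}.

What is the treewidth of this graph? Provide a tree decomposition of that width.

Treewidth 2.
One such decomposition:
Bags: B1 = {1, 6, 8}  B2 = {1, 7, 8}  B3 = {3, 7, 8}  B4 = {7, 8, 9}  B5 = {5, 6, 8}  B6 = {2, 7, 8}  B7 = {4, 7, 8}
Tree: B1–B2, B2–B3, B2–B4, B1–B5, B4–B6, B6–B7

Each bag holds 3 vertices, so the decomposition has width 2, which upper-bounds the treewidth. On the other hand G contains the 3-clique {5, 6, 8}. A clique must lie in a single bag of any decomposition, so no decomposition can have width below 2. Hence tw(G) = 2 exactly.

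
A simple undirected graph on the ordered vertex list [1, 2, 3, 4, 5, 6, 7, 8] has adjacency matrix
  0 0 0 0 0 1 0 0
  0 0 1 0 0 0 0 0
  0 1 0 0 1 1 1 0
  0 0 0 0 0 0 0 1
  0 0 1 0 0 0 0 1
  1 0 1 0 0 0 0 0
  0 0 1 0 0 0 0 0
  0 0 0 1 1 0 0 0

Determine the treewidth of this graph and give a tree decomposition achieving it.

Treewidth 1.
One optimal decomposition is:
Bags: B1 = {3, 5}  B2 = {3, 6}  B3 = {1, 6}  B4 = {5, 8}  B5 = {3, 7}  B6 = {4, 8}  B7 = {2, 3}
Tree: B1–B2, B2–B3, B1–B4, B2–B5, B4–B6, B2–B7

Every bag has size at most 2, so the width is 2 − 1 = 1 and tw(G) ≤ 1. G has an edge, so its treewidth is at least 1. Combining the bounds, tw(G) = 1.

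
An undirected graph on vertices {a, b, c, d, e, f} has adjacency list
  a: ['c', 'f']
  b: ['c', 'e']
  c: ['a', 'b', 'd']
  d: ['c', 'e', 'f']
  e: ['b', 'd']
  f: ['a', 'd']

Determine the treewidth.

A width-2 tree decomposition is:
Bags: B1 = {a, d, f}  B2 = {a, c, d}  B3 = {c, d, e}  B4 = {b, c, e}
Tree: B1–B2, B2–B3, B3–B4
Each bag holds 3 vertices, so the decomposition has width 2, which upper-bounds the treewidth. Since f–a–c–d–f is a cycle in G, G is not acyclic. Forests are exactly the graphs of treewidth ≤ 1, so tw(G) ≥ 2. Hence tw(G) = 2 exactly.

2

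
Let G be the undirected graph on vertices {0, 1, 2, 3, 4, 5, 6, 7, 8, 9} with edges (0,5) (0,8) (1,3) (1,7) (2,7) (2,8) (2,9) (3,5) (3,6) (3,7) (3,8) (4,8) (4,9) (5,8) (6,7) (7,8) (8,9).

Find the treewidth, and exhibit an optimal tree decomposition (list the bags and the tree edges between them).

Treewidth 2.
One such decomposition:
Bags: B1 = {2, 8, 9}  B2 = {4, 8, 9}  B3 = {2, 7, 8}  B4 = {3, 7, 8}  B5 = {1, 3, 7}  B6 = {3, 6, 7}  B7 = {3, 5, 8}  B8 = {0, 5, 8}
Tree: B1–B2, B1–B3, B3–B4, B4–B5, B5–B6, B4–B7, B7–B8

Every bag has size at most 3, so the width is 3 − 1 = 2 and tw(G) ≤ 2. Conversely, {0, 5, 8} is a clique of size 3, and the vertices of any clique must share a bag in every tree decomposition; so some bag has ≥ 3 vertices and tw(G) ≥ 2. Hence tw(G) = 2 exactly.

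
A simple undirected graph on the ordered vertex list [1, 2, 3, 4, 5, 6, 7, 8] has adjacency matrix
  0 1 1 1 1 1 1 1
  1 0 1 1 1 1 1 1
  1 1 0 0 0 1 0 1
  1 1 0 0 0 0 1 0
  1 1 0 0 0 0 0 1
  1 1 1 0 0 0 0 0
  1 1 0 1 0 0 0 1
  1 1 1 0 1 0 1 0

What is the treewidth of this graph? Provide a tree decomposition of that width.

Every bag has size at most 4, so the width is 4 − 1 = 3 and tw(G) ≤ 3. For the lower bound, the 4 vertices {1, 2, 3, 8} are pairwise adjacent, and any tree decomposition puts a clique entirely inside one bag — forcing width ≥ 3. Hence tw(G) = 3 exactly.

Treewidth 3.
One optimal decomposition is:
Bags: B1 = {1, 2, 7, 8}  B2 = {1, 2, 3, 8}  B3 = {1, 2, 5, 8}  B4 = {1, 2, 3, 6}  B5 = {1, 2, 4, 7}
Tree: B1–B2, B1–B3, B2–B4, B1–B5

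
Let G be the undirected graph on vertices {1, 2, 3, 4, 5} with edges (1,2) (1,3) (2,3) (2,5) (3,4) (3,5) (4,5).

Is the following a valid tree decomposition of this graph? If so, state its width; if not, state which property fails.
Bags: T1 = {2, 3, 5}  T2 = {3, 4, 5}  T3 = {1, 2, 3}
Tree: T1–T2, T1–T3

Checking the three conditions: (i) the bags cover all of {1, 2, 3, 4, 5}; (ii) for each edge, some bag contains both endpoints; (iii) the bags containing any fixed vertex form a subtree. All hold, so the decomposition is valid with width 3 − 1 = 2.

Yes; width 2.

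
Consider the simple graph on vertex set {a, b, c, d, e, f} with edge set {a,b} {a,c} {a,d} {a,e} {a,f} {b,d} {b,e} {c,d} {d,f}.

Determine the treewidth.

A width-2 tree decomposition is:
Bags: B1 = {a, b, e}  B2 = {a, b, d}  B3 = {a, c, d}  B4 = {a, d, f}
Tree: B1–B2, B2–B3, B3–B4
Every bag has size at most 3, so the width is 3 − 1 = 2 and tw(G) ≤ 2. Conversely, {a, c, d} is a clique of size 3, and the vertices of any clique must share a bag in every tree decomposition; so some bag has ≥ 3 vertices and tw(G) ≥ 2. Combining the bounds, tw(G) = 2.

2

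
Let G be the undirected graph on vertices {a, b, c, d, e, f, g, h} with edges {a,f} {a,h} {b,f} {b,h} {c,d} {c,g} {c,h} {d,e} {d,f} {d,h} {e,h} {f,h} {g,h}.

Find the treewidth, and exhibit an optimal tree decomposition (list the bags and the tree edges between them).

Treewidth 2.
Bags: B1 = {c, d, h}  B2 = {d, e, h}  B3 = {c, g, h}  B4 = {d, f, h}  B5 = {a, f, h}  B6 = {b, f, h}
Tree: B1–B2, B1–B3, B2–B4, B4–B5, B5–B6

The largest bag has 3 vertices, giving width 2; this decomposition certifies tw(G) ≤ 2. For the lower bound, the 3 vertices {d, e, h} are pairwise adjacent, and any tree decomposition puts a clique entirely inside one bag — forcing width ≥ 2. Therefore the treewidth is 2.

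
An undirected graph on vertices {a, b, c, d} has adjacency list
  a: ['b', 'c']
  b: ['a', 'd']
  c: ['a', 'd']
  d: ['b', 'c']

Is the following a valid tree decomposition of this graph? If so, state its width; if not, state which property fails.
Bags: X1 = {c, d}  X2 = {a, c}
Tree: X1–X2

No — vertex b appears in no bag.

A tree decomposition must satisfy three properties: every vertex lies in some bag; for every edge, both endpoints lie together in some bag; and for every vertex, the bags containing it form a connected subtree. Here vertex b appears in no bag, so the decomposition is invalid.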